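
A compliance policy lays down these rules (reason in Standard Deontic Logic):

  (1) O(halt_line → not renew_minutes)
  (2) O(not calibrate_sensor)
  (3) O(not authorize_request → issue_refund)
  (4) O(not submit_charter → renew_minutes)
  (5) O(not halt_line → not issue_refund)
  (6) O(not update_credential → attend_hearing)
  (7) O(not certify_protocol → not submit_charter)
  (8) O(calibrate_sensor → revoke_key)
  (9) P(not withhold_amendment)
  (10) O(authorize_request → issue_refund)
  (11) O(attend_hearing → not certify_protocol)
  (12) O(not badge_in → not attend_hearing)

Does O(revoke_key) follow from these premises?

No

Premise 8 is O(calibrate_sensor → revoke_key), but O(calibrate_sensor) is not derivable from the premises, so it does not yield O(revoke_key).
No other premise forces O(revoke_key). An ideal world satisfying every premise can still have revoke_key false, so O(revoke_key) is not derivable.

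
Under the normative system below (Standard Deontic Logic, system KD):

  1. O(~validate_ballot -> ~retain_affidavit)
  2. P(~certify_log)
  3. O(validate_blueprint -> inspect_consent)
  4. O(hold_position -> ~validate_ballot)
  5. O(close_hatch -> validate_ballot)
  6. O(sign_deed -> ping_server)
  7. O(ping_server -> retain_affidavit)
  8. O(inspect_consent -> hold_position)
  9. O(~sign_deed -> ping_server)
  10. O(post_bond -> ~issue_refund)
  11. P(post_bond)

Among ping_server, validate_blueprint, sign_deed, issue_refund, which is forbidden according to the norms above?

Premises 6 and 9 cover both cases: O(sign_deed -> ping_server) and O(~sign_deed -> ping_server). Since sign_deed ∨ ~sign_deed is a tautology, O(ping_server) follows.
With premise 7, O(ping_server -> retain_affidavit), the K-axiom yields O(retain_affidavit).
The contrapositive of premise 1 (O(~validate_ballot -> ~retain_affidavit)) is O(retain_affidavit -> validate_ballot), and O(retain_affidavit) is already established, so O(validate_ballot).
Premise 4 is O(hold_position -> ~validate_ballot); contrapositively O(validate_ballot -> ~hold_position). Since O(validate_ballot) holds, K gives O(~hold_position).
Premise 8 is O(inspect_consent -> hold_position); contrapositively O(~hold_position -> ~inspect_consent). Since O(~hold_position) holds, K gives O(~inspect_consent).
Premise 3, O(validate_blueprint -> inspect_consent), contraposes to O(~inspect_consent -> ~validate_blueprint); with O(~inspect_consent) we get O(~validate_blueprint).
So O(~validate_blueprint) holds, i.e. validate_blueprint is forbidden. None of the other listed options is forbidden under the premises.

validate_blueprint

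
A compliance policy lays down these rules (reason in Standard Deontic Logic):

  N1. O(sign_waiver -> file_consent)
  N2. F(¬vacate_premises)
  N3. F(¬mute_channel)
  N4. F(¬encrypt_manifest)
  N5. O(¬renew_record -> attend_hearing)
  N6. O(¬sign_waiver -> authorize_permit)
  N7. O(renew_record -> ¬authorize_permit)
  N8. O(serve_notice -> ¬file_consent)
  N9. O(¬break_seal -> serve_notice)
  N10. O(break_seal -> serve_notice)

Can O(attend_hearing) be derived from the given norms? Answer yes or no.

Premises 9 and 10 are O(¬break_seal -> serve_notice) and O(break_seal -> serve_notice); every ideal world satisfies ¬break_seal or break_seal, so in either case serve_notice holds — hence O(serve_notice).
From O(serve_notice) and premise 8, O(serve_notice -> ¬file_consent), we obtain O(¬file_consent).
Premise 1, O(sign_waiver -> file_consent), contraposes to O(¬file_consent -> ¬sign_waiver); with O(¬file_consent) we get O(¬sign_waiver).
Premise 6 is O(¬sign_waiver -> authorize_permit); since O(¬sign_waiver), deontic closure gives O(authorize_permit).
Premise 7 is O(renew_record -> ¬authorize_permit); contrapositively O(authorize_permit -> ¬renew_record). Since O(authorize_permit) holds, K gives O(¬renew_record).
From O(¬renew_record) and premise 5, O(¬renew_record -> attend_hearing), we obtain O(attend_hearing).
Premises 2, 3, 4 do not contribute to this derivation.
So O(attend_hearing) follows.

Yes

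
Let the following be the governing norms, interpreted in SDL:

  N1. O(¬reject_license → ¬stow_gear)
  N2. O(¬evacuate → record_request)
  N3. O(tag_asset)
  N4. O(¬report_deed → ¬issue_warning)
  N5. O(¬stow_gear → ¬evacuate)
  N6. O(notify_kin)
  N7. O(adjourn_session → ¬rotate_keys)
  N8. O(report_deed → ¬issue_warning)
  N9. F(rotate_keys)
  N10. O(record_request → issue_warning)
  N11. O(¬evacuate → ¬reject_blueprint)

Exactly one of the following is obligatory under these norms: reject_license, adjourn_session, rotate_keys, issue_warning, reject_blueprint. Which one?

Premises 8 and 4 are O(report_deed → ¬issue_warning) and O(¬report_deed → ¬issue_warning); every ideal world satisfies report_deed or ¬report_deed, so in either case ¬issue_warning holds — hence O(¬issue_warning).
Premise 10 is O(record_request → issue_warning); contrapositively O(¬issue_warning → ¬record_request). Since O(¬issue_warning) holds, K gives O(¬record_request).
Premise 2 is O(¬evacuate → record_request); contrapositively O(¬record_request → evacuate). Since O(¬record_request) holds, K gives O(evacuate).
Premise 5, O(¬stow_gear → ¬evacuate), contraposes to O(evacuate → stow_gear); with O(evacuate) we get O(stow_gear).
Premise 1, O(¬reject_license → ¬stow_gear), contraposes to O(stow_gear → reject_license); with O(stow_gear) we get O(reject_license).
So O(reject_license) holds — reject_license is obligatory. None of the other listed options is made obligatory by any chain of premises.

reject_license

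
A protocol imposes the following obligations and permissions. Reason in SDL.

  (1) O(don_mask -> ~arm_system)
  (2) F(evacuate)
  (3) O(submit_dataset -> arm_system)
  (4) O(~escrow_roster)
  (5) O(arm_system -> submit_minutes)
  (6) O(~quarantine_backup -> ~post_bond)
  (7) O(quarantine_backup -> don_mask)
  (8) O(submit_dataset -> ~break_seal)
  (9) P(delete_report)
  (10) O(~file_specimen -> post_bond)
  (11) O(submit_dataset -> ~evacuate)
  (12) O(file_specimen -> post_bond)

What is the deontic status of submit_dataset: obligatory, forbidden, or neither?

Forbidden

By case analysis on file_specimen: premise 12 gives O(file_specimen -> post_bond) and premise 10 gives O(~file_specimen -> post_bond), so O(post_bond) either way.
Premise 6, O(~quarantine_backup -> ~post_bond), contraposes to O(post_bond -> quarantine_backup); with O(post_bond) we get O(quarantine_backup).
Premise 7 is O(quarantine_backup -> don_mask); since O(quarantine_backup), deontic closure gives O(don_mask).
Premise 1 is O(don_mask -> ~arm_system); since O(don_mask), deontic closure gives O(~arm_system).
Premise 3 is O(submit_dataset -> arm_system); contrapositively O(~arm_system -> ~submit_dataset). Since O(~arm_system) holds, K gives O(~submit_dataset).
Premises 2, 4, 5, 8, 9, 11 do not contribute to this derivation.
Thus O(~submit_dataset), which is F(submit_dataset): submit_dataset is forbidden.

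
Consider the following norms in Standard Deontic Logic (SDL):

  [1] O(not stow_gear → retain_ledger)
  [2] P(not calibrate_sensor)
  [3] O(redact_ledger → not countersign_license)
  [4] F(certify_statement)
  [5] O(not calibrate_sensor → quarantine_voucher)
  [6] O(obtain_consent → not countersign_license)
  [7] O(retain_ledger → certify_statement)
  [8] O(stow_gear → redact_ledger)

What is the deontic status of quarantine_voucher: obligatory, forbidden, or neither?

Neither

Premise 5 is O(not calibrate_sensor → quarantine_voucher), but O(not calibrate_sensor) is not derivable from the premises (the permission P(not calibrate_sensor) asserts only not O(calibrate_sensor), not O(not calibrate_sensor)), so it does not yield O(quarantine_voucher).
No premise or chain of K-axiom applications forces O(quarantine_voucher), and none forces O(not quarantine_voucher). So quarantine_voucher is neither obligatory nor forbidden under these norms.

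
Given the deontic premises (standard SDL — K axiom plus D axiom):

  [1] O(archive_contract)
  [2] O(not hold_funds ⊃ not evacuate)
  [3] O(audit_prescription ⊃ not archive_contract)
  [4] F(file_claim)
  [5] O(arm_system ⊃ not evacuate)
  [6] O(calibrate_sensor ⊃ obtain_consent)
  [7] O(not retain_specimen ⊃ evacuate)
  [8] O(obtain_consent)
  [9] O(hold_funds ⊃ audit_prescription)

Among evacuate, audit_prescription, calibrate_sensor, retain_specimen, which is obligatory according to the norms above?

Premise 1 gives O(archive_contract).
Premise 3, O(audit_prescription ⊃ not archive_contract), contraposes to O(archive_contract ⊃ not audit_prescription); with O(archive_contract) we get O(not audit_prescription).
Premise 9, O(hold_funds ⊃ audit_prescription), contraposes to O(not audit_prescription ⊃ not hold_funds); with O(not audit_prescription) we get O(not hold_funds).
With premise 2, O(not hold_funds ⊃ not evacuate), the K-axiom yields O(not evacuate).
The contrapositive of premise 7 (O(not retain_specimen ⊃ evacuate)) is O(not evacuate ⊃ retain_specimen), and O(not evacuate) is already established, so O(retain_specimen).
So O(retain_specimen) holds — retain_specimen is obligatory. None of the other listed options is made obligatory by any chain of premises.

retain_specimen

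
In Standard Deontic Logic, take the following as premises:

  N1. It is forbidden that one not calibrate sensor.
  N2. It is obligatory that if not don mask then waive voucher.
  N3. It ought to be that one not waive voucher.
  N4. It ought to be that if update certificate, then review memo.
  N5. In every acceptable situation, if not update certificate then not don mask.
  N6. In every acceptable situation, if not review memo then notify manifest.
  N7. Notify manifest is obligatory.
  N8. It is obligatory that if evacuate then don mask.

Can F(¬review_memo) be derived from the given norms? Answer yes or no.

Premise 3 states O(¬waive_voucher) outright.
The contrapositive of premise 2 (O(¬don_mask → waive_voucher)) is O(¬waive_voucher → don_mask), and O(¬waive_voucher) is already established, so O(don_mask).
Premise 5 is O(¬update_certificate → ¬don_mask); contrapositively O(don_mask → update_certificate). Since O(don_mask) holds, K gives O(update_certificate).
Applying K to premise 4 (O(update_certificate → review_memo)) and O(update_certificate) yields O(review_memo).
Premises 1, 6, 7, 8 do not contribute to this derivation.
So O(review_memo) holds, i.e. F(¬review_memo). The claim follows.

Yes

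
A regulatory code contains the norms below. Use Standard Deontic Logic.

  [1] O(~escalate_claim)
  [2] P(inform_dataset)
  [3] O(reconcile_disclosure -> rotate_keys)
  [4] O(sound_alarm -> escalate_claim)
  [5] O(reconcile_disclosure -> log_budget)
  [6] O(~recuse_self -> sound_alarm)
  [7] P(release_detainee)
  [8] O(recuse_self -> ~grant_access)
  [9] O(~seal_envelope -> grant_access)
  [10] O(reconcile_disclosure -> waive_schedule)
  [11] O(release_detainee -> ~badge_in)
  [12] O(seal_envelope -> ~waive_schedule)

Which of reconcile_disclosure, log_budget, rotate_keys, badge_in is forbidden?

Premise 1 states O(~escalate_claim) outright.
Premise 4, O(sound_alarm -> escalate_claim), contraposes to O(~escalate_claim -> ~sound_alarm); with O(~escalate_claim) we get O(~sound_alarm).
Premise 6, O(~recuse_self -> sound_alarm), contraposes to O(~sound_alarm -> recuse_self); with O(~sound_alarm) we get O(recuse_self).
With premise 8, O(recuse_self -> ~grant_access), the K-axiom yields O(~grant_access).
Premise 9 is O(~seal_envelope -> grant_access); contrapositively O(~grant_access -> seal_envelope). Since O(~grant_access) holds, K gives O(seal_envelope).
With premise 12, O(seal_envelope -> ~waive_schedule), the K-axiom yields O(~waive_schedule).
Premise 10, O(reconcile_disclosure -> waive_schedule), contraposes to O(~waive_schedule -> ~reconcile_disclosure); with O(~waive_schedule) we get O(~reconcile_disclosure).
So O(~reconcile_disclosure) holds, i.e. reconcile_disclosure is forbidden. None of the other listed options is forbidden under the premises.

reconcile_disclosure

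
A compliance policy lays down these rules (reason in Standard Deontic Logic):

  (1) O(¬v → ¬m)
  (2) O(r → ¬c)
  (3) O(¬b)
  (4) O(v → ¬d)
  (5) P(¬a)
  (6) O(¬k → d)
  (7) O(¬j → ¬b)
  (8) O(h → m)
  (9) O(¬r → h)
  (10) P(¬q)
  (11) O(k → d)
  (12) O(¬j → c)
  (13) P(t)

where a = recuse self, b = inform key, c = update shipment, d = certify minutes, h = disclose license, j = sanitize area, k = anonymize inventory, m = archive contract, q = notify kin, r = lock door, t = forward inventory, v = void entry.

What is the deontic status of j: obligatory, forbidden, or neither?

Premises 11 and 6 cover both cases: O(k → d) and O(¬k → d). Since k ∨ ¬k is a tautology, O(d) follows.
Premise 4, O(v → ¬d), contraposes to O(d → ¬v); with O(d) we get O(¬v).
From O(¬v) and premise 1, O(¬v → ¬m), we obtain O(¬m).
The contrapositive of premise 8 (O(h → m)) is O(¬m → ¬h), and O(¬m) is already established, so O(¬h).
Premise 9, O(¬r → h), contraposes to O(¬h → r); with O(¬h) we get O(r).
Applying K to premise 2 (O(r → ¬c)) and O(r) yields O(¬c).
Premise 12, O(¬j → c), contraposes to O(¬c → j); with O(¬c) we get O(j).
Premises 3, 5, 7, 10, 13 do not contribute to this derivation.
Hence j is obligatory.

Obligatory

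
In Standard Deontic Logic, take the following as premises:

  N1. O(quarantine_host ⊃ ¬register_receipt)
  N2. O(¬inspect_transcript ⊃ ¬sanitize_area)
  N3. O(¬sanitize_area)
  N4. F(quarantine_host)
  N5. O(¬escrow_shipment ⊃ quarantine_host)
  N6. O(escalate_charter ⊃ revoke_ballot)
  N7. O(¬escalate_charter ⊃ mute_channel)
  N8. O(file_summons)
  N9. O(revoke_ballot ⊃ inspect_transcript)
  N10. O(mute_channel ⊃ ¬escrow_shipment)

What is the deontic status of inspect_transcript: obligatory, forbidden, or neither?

Obligatory

Premise 4, F(quarantine_host), is equivalent to O(¬quarantine_host).
Premise 5, O(¬escrow_shipment ⊃ quarantine_host), contraposes to O(¬quarantine_host ⊃ escrow_shipment); with O(¬quarantine_host) we get O(escrow_shipment).
The contrapositive of premise 10 (O(mute_channel ⊃ ¬escrow_shipment)) is O(escrow_shipment ⊃ ¬mute_channel), and O(escrow_shipment) is already established, so O(¬mute_channel).
Premise 7, O(¬escalate_charter ⊃ mute_channel), contraposes to O(¬mute_channel ⊃ escalate_charter); with O(¬mute_channel) we get O(escalate_charter).
From O(escalate_charter) and premise 6, O(escalate_charter ⊃ revoke_ballot), we obtain O(revoke_ballot).
Applying K to premise 9 (O(revoke_ballot ⊃ inspect_transcript)) and O(revoke_ballot) yields O(inspect_transcript).
Premises 1, 2, 3, 8 do not contribute to this derivation.
Hence inspect_transcript is obligatory.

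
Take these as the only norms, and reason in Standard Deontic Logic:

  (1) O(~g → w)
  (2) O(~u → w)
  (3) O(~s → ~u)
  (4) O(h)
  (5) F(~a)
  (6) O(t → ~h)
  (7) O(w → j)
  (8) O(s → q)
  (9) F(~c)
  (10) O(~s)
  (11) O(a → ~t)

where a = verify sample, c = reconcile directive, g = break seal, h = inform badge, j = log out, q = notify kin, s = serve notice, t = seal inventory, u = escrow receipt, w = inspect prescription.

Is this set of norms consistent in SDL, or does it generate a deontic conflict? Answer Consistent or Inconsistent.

Premise 6 is O(t → ~h), but O(t) is not derivable from the premises, so it does not yield O(~h).
So O(~h) is not derivable, and the apparent clash with O(h) does not arise.
A world satisfying every obligation exists (e.g. a=true, c=true, g=false, h=true, j=true, q=false, s=false, t=false, u=false, w=true); no atom is both obligatory and forbidden, so the set is consistent.

Consistent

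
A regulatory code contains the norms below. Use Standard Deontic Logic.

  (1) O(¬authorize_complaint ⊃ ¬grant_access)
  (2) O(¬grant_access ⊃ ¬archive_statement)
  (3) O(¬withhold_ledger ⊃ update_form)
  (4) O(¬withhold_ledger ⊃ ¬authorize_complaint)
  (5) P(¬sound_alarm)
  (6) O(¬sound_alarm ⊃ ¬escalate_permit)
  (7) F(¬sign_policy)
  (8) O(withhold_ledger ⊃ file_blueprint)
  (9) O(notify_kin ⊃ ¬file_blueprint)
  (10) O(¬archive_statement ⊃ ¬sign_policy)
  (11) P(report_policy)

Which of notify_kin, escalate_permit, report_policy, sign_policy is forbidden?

notify_kin

Premise 7 is F(¬sign_policy), i.e. O(sign_policy).
The contrapositive of premise 10 (O(¬archive_statement ⊃ ¬sign_policy)) is O(sign_policy ⊃ archive_statement), and O(sign_policy) is already established, so O(archive_statement).
The contrapositive of premise 2 (O(¬grant_access ⊃ ¬archive_statement)) is O(archive_statement ⊃ grant_access), and O(archive_statement) is already established, so O(grant_access).
Premise 1, O(¬authorize_complaint ⊃ ¬grant_access), contraposes to O(grant_access ⊃ authorize_complaint); with O(grant_access) we get O(authorize_complaint).
Premise 4 is O(¬withhold_ledger ⊃ ¬authorize_complaint); contrapositively O(authorize_complaint ⊃ withhold_ledger). Since O(authorize_complaint) holds, K gives O(withhold_ledger).
With premise 8, O(withhold_ledger ⊃ file_blueprint), the K-axiom yields O(file_blueprint).
The contrapositive of premise 9 (O(notify_kin ⊃ ¬file_blueprint)) is O(file_blueprint ⊃ ¬notify_kin), and O(file_blueprint) is already established, so O(¬notify_kin).
So O(¬notify_kin) holds, i.e. notify_kin is forbidden. None of the other listed options is forbidden under the premises.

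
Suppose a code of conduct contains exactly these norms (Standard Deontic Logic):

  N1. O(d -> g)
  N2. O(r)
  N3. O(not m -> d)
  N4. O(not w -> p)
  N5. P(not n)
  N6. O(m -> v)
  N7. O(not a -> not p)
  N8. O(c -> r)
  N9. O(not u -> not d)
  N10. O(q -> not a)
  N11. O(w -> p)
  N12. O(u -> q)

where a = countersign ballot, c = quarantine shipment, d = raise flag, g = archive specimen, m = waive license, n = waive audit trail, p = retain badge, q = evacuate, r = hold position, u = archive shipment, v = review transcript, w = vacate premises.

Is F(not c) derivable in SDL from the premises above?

Premise 8 is O(c -> r); even if O(r) held, inferring O(c) would be affirming the consequent — invalid.
No other premise forces O(c). An ideal world satisfying every premise can still have not c true, so F(not c) is not derivable.

No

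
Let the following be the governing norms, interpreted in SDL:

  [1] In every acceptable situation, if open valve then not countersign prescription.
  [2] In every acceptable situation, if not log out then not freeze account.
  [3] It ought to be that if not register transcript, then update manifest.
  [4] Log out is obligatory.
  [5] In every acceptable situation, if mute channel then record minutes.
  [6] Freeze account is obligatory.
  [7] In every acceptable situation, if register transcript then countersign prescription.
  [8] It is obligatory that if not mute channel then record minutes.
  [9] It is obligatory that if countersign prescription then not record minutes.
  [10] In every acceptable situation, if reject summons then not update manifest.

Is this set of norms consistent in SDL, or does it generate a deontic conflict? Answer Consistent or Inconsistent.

Premise 2 is O(¬log_out → ¬freeze_account), but O(¬log_out) is not derivable from the premises, so it does not yield O(¬freeze_account).
So O(¬freeze_account) is not derivable, and the apparent clash with O(freeze_account) does not arise.
A world satisfying every obligation exists (e.g. countersign_prescription=false, freeze_account=true, log_out=true, mute_channel=false, open_valve=false, record_minutes=true, register_transcript=false, reject_summons=false, update_manifest=true); no atom is both obligatory and forbidden, so the set is consistent.

Consistent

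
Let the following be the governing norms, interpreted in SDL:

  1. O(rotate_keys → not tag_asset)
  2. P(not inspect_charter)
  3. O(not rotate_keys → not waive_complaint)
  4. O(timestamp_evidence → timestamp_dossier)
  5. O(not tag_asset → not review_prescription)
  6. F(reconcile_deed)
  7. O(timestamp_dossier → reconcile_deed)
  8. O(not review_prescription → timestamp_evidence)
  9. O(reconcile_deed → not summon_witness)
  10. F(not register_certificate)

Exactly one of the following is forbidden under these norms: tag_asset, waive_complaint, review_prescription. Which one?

F(reconcile_deed) at premise 6 means O(not reconcile_deed).
Premise 7, O(timestamp_dossier → reconcile_deed), contraposes to O(not reconcile_deed → not timestamp_dossier); with O(not reconcile_deed) we get O(not timestamp_dossier).
Premise 4 is O(timestamp_evidence → timestamp_dossier); contrapositively O(not timestamp_dossier → not timestamp_evidence). Since O(not timestamp_dossier) holds, K gives O(not timestamp_evidence).
Premise 8, O(not review_prescription → timestamp_evidence), contraposes to O(not timestamp_evidence → review_prescription); with O(not timestamp_evidence) we get O(review_prescription).
The contrapositive of premise 5 (O(not tag_asset → not review_prescription)) is O(review_prescription → tag_asset), and O(review_prescription) is already established, so O(tag_asset).
Premise 1 is O(rotate_keys → not tag_asset); contrapositively O(tag_asset → not rotate_keys). Since O(tag_asset) holds, K gives O(not rotate_keys).
Applying K to premise 3 (O(not rotate_keys → not waive_complaint)) and O(not rotate_keys) yields O(not waive_complaint).
So O(not waive_complaint) holds, i.e. waive_complaint is forbidden. None of the other listed options is forbidden under the premises.

waive_complaint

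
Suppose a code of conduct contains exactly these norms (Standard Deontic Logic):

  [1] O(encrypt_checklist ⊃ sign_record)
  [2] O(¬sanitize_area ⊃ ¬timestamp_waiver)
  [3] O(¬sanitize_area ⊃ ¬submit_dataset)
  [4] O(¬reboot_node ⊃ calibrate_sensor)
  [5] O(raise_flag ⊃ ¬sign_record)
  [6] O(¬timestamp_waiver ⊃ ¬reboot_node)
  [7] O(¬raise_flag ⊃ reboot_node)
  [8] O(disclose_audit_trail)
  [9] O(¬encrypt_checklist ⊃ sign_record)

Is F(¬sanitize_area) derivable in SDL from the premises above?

By case analysis on encrypt_checklist: premise 1 gives O(encrypt_checklist ⊃ sign_record) and premise 9 gives O(¬encrypt_checklist ⊃ sign_record), so O(sign_record) either way.
The contrapositive of premise 5 (O(raise_flag ⊃ ¬sign_record)) is O(sign_record ⊃ ¬raise_flag), and O(sign_record) is already established, so O(¬raise_flag).
From O(¬raise_flag) and premise 7, O(¬raise_flag ⊃ reboot_node), we obtain O(reboot_node).
The contrapositive of premise 6 (O(¬timestamp_waiver ⊃ ¬reboot_node)) is O(reboot_node ⊃ timestamp_waiver), and O(reboot_node) is already established, so O(timestamp_waiver).
The contrapositive of premise 2 (O(¬sanitize_area ⊃ ¬timestamp_waiver)) is O(timestamp_waiver ⊃ sanitize_area), and O(timestamp_waiver) is already established, so O(sanitize_area).
Premises 3, 4, 8 do not contribute to this derivation.
So O(sanitize_area) holds, i.e. F(¬sanitize_area). The claim follows.

Yes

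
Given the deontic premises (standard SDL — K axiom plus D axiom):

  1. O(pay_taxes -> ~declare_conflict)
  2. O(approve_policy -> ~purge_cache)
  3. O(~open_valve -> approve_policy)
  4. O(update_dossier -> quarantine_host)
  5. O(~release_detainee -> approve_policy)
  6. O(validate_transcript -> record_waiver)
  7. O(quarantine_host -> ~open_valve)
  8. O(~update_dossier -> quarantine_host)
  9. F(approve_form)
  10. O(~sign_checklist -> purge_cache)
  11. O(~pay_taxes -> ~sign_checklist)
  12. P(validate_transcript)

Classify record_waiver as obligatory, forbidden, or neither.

Premise 6 is O(validate_transcript -> record_waiver), but O(validate_transcript) is not derivable from the premises (the permission P(validate_transcript) asserts only ~O(~validate_transcript), not O(validate_transcript)), so it does not yield O(record_waiver).
No premise or chain of K-axiom applications forces O(record_waiver), and none forces O(~record_waiver). So record_waiver is neither obligatory nor forbidden under these norms.

Neither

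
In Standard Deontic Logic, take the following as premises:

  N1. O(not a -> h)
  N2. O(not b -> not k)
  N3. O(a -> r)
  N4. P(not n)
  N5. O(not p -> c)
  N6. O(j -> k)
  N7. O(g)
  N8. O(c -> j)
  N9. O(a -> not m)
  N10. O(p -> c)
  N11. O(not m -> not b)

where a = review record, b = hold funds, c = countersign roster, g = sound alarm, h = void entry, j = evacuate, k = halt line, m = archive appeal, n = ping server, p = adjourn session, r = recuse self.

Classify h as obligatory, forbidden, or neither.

Premises 10 and 5 cover both cases: O(p -> c) and O(not p -> c). Since p ∨ not p is a tautology, O(c) follows.
With premise 8, O(c -> j), the K-axiom yields O(j).
Applying K to premise 6 (O(j -> k)) and O(j) yields O(k).
Premise 2 is O(not b -> not k); contrapositively O(k -> b). Since O(k) holds, K gives O(b).
Premise 11, O(not m -> not b), contraposes to O(b -> m); with O(b) we get O(m).
Premise 9, O(a -> not m), contraposes to O(m -> not a); with O(m) we get O(not a).
With premise 1, O(not a -> h), the K-axiom yields O(h).
Premises 3, 4, 7 do not contribute to this derivation.
Hence h is obligatory.

Obligatory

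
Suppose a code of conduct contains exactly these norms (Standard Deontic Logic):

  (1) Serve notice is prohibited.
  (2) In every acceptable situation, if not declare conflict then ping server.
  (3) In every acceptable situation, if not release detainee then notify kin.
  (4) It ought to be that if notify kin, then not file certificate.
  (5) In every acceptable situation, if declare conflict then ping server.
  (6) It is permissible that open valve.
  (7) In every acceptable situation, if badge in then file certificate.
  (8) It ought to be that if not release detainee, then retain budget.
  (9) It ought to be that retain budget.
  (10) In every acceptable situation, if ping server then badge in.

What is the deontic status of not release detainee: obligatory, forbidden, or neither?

By case analysis on ¬declare_conflict: premise 2 gives O(¬declare_conflict → ping_server) and premise 5 gives O(declare_conflict → ping_server), so O(ping_server) either way.
With premise 10, O(ping_server → badge_in), the K-axiom yields O(badge_in).
Premise 7 is O(badge_in → file_certificate); since O(badge_in), deontic closure gives O(file_certificate).
The contrapositive of premise 4 (O(notify_kin → ¬file_certificate)) is O(file_certificate → ¬notify_kin), and O(file_certificate) is already established, so O(¬notify_kin).
Premise 3, O(¬release_detainee → notify_kin), contraposes to O(¬notify_kin → release_detainee); with O(¬notify_kin) we get O(release_detainee).
Premises 1, 6, 8, 9 do not contribute to this derivation.
Thus O(release_detainee), which is F(¬release_detainee): ¬release_detainee is forbidden.

Forbidden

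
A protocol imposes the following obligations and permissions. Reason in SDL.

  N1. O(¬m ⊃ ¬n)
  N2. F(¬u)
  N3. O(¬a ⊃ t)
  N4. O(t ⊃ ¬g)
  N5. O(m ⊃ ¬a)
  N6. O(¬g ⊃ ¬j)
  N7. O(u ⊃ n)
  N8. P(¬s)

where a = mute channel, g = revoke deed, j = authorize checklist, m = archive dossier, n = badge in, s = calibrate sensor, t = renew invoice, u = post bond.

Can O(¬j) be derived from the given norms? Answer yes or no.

Premise 2 is F(¬u), i.e. O(u).
Premise 7 is O(u ⊃ n); since O(u), deontic closure gives O(n).
The contrapositive of premise 1 (O(¬m ⊃ ¬n)) is O(n ⊃ m), and O(n) is already established, so O(m).
Applying K to premise 5 (O(m ⊃ ¬a)) and O(m) yields O(¬a).
Applying K to premise 3 (O(¬a ⊃ t)) and O(¬a) yields O(t).
From O(t) and premise 4, O(t ⊃ ¬g), we obtain O(¬g).
Applying K to premise 6 (O(¬g ⊃ ¬j)) and O(¬g) yields O(¬j).
Premise 8 does not contribute to this derivation.
So O(¬j) follows.

Yes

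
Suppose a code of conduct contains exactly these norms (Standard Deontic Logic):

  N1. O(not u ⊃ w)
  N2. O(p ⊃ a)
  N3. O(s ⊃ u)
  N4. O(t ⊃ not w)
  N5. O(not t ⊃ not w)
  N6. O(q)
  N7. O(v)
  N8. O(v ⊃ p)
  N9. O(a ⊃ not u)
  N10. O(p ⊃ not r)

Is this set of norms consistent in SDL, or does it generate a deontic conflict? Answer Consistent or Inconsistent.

Inconsistent

Premises 4 and 5 are O(t ⊃ not w) and O(not t ⊃ not w); every ideal world satisfies t or not t, so in either case not w holds — hence O(not w).
Premise 1, O(not u ⊃ w), contraposes to O(not w ⊃ u); with O(not w) we get O(u).
Premise 9 is O(a ⊃ not u); contrapositively O(u ⊃ not a). Since O(u) holds, K gives O(not a).
The contrapositive of premise 2 (O(p ⊃ a)) is O(not a ⊃ not p), and O(not a) is already established, so O(not p).
Premise 8 is O(v ⊃ p); contrapositively O(not p ⊃ not v). Since O(not p) holds, K gives O(not v).
But premise 7 directly asserts O(v).
We now have both O(not v) and O(v) — v is simultaneously obligatory and forbidden, violating the D-axiom.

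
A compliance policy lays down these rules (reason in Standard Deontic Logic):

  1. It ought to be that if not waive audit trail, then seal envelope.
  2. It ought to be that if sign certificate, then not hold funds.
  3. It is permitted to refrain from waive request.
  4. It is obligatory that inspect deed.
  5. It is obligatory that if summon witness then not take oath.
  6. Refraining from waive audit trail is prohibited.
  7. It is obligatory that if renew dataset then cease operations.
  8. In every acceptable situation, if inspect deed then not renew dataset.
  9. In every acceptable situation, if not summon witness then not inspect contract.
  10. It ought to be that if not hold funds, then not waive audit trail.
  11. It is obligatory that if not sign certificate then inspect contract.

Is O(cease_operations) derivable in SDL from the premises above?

No

Premise 7 is O(renew_dataset → cease_operations), but O(renew_dataset) is not derivable from the premises, so it does not yield O(cease_operations).
No other premise forces O(cease_operations). An ideal world satisfying every premise can still have cease_operations false, so O(cease_operations) is not derivable.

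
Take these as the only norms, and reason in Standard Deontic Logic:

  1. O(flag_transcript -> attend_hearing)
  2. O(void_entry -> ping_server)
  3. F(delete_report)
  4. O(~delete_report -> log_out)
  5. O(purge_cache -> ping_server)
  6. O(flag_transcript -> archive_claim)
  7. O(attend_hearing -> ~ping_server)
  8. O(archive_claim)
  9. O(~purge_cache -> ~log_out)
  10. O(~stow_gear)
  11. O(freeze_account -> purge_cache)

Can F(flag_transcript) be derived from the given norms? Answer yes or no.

Premise 3, F(delete_report), is equivalent to O(~delete_report).
From O(~delete_report) and premise 4, O(~delete_report -> log_out), we obtain O(log_out).
Premise 9 is O(~purge_cache -> ~log_out); contrapositively O(log_out -> purge_cache). Since O(log_out) holds, K gives O(purge_cache).
Applying K to premise 5 (O(purge_cache -> ping_server)) and O(purge_cache) yields O(ping_server).
Premise 7 is O(attend_hearing -> ~ping_server); contrapositively O(ping_server -> ~attend_hearing). Since O(ping_server) holds, K gives O(~attend_hearing).
Premise 1 is O(flag_transcript -> attend_hearing); contrapositively O(~attend_hearing -> ~flag_transcript). Since O(~attend_hearing) holds, K gives O(~flag_transcript).
Premises 2, 6, 8, 10, 11 do not contribute to this derivation.
So O(~flag_transcript) holds, i.e. F(flag_transcript). The claim follows.

Yes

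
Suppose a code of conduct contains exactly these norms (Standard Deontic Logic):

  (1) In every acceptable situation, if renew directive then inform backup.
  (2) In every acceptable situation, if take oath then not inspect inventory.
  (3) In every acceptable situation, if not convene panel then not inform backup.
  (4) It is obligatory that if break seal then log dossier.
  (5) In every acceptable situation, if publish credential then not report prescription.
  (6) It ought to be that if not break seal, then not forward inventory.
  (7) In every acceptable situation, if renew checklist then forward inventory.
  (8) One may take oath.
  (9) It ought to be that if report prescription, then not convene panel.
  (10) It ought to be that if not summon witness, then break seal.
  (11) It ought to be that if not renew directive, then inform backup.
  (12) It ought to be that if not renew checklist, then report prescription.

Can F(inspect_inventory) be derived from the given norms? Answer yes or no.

Premise 2 is O(take_oath → ¬inspect_inventory), but O(take_oath) is not derivable from the premises (the permission P(take_oath) asserts only ¬O(¬take_oath), not O(take_oath)), so it does not yield O(¬inspect_inventory).
No other premise forces O(¬inspect_inventory). An ideal world satisfying every premise can still have inspect_inventory true, so F(inspect_inventory) is not derivable.

No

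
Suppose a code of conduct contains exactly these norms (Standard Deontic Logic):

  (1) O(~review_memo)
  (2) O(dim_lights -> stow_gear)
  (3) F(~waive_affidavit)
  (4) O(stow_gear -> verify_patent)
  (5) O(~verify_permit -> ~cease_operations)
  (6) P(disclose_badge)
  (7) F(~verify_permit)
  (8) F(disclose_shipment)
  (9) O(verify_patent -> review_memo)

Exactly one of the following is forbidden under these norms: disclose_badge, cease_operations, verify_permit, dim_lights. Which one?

From premise 1 we have O(~review_memo).
The contrapositive of premise 9 (O(verify_patent -> review_memo)) is O(~review_memo -> ~verify_patent), and O(~review_memo) is already established, so O(~verify_patent).
Premise 4 is O(stow_gear -> verify_patent); contrapositively O(~verify_patent -> ~stow_gear). Since O(~verify_patent) holds, K gives O(~stow_gear).
Premise 2 is O(dim_lights -> stow_gear); contrapositively O(~stow_gear -> ~dim_lights). Since O(~stow_gear) holds, K gives O(~dim_lights).
So O(~dim_lights) holds, i.e. dim_lights is forbidden. None of the other listed options is forbidden under the premises.

dim_lights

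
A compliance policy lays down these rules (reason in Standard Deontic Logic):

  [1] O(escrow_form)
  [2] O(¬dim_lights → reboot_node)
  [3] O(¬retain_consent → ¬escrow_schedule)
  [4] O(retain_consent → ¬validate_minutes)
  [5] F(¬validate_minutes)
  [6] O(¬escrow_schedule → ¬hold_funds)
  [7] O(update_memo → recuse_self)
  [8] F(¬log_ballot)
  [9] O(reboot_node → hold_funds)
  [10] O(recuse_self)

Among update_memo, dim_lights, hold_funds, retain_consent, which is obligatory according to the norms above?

dim_lights

Premise 5, F(¬validate_minutes), is equivalent to O(validate_minutes).
The contrapositive of premise 4 (O(retain_consent → ¬validate_minutes)) is O(validate_minutes → ¬retain_consent), and O(validate_minutes) is already established, so O(¬retain_consent).
From O(¬retain_consent) and premise 3, O(¬retain_consent → ¬escrow_schedule), we obtain O(¬escrow_schedule).
Premise 6 is O(¬escrow_schedule → ¬hold_funds); since O(¬escrow_schedule), deontic closure gives O(¬hold_funds).
The contrapositive of premise 9 (O(reboot_node → hold_funds)) is O(¬hold_funds → ¬reboot_node), and O(¬hold_funds) is already established, so O(¬reboot_node).
Premise 2 is O(¬dim_lights → reboot_node); contrapositively O(¬reboot_node → dim_lights). Since O(¬reboot_node) holds, K gives O(dim_lights).
So O(dim_lights) holds — dim_lights is obligatory. None of the other listed options is made obligatory by any chain of premises.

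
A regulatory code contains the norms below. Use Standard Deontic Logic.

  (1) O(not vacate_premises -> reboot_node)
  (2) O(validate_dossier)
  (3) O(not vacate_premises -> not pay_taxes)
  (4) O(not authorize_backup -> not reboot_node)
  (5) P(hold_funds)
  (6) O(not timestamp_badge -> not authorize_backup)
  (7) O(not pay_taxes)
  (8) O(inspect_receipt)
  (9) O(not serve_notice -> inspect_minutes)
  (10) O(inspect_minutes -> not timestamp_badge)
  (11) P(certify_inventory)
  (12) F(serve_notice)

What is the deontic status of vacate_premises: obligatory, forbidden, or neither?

Obligatory

Premise 12 is F(serve_notice), i.e. O(not serve_notice).
Premise 9 is O(not serve_notice -> inspect_minutes); since O(not serve_notice), deontic closure gives O(inspect_minutes).
From O(inspect_minutes) and premise 10, O(inspect_minutes -> not timestamp_badge), we obtain O(not timestamp_badge).
Premise 6 is O(not timestamp_badge -> not authorize_backup); since O(not timestamp_badge), deontic closure gives O(not authorize_backup).
With premise 4, O(not authorize_backup -> not reboot_node), the K-axiom yields O(not reboot_node).
Premise 1, O(not vacate_premises -> reboot_node), contraposes to O(not reboot_node -> vacate_premises); with O(not reboot_node) we get O(vacate_premises).
Premises 2, 3, 5, 7, 8, 11 do not contribute to this derivation.
Hence vacate_premises is obligatory.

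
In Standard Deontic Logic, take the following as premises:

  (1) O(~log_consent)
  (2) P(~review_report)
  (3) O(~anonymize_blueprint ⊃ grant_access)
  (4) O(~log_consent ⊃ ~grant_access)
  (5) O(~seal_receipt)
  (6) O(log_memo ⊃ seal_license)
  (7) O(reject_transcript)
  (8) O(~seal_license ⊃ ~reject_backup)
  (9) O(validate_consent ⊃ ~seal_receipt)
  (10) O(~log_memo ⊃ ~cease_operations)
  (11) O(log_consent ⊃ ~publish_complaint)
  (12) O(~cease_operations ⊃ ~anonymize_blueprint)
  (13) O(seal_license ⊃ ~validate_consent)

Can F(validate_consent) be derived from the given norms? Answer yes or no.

Premise 1 gives O(~log_consent).
Applying K to premise 4 (O(~log_consent ⊃ ~grant_access)) and O(~log_consent) yields O(~grant_access).
Premise 3, O(~anonymize_blueprint ⊃ grant_access), contraposes to O(~grant_access ⊃ anonymize_blueprint); with O(~grant_access) we get O(anonymize_blueprint).
The contrapositive of premise 12 (O(~cease_operations ⊃ ~anonymize_blueprint)) is O(anonymize_blueprint ⊃ cease_operations), and O(anonymize_blueprint) is already established, so O(cease_operations).
Premise 10, O(~log_memo ⊃ ~cease_operations), contraposes to O(cease_operations ⊃ log_memo); with O(cease_operations) we get O(log_memo).
Premise 6 is O(log_memo ⊃ seal_license); since O(log_memo), deontic closure gives O(seal_license).
Applying K to premise 13 (O(seal_license ⊃ ~validate_consent)) and O(seal_license) yields O(~validate_consent).
Premises 2, 5, 7, 8, 9, 11 do not contribute to this derivation.
So O(~validate_consent) holds, i.e. F(validate_consent). The claim follows.

Yes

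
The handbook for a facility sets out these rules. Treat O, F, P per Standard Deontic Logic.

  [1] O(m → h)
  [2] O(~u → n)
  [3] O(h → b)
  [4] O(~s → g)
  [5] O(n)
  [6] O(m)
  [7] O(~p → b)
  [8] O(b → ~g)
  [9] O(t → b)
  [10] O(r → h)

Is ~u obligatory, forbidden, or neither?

Neither

Premise 2 is O(~u → n); even if O(n) held, inferring O(~u) would be affirming the consequent — invalid.
No premise or chain of K-axiom applications forces O(~u), and none forces O(u). So ~u is neither obligatory nor forbidden under these norms.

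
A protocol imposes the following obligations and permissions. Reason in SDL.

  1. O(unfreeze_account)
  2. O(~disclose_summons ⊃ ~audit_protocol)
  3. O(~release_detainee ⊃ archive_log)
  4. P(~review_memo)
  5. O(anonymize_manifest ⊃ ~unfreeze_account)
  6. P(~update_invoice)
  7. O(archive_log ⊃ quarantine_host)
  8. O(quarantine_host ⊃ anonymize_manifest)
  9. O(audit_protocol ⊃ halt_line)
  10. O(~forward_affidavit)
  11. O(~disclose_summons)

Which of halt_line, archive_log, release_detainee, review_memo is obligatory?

release_detainee

Premise 1 gives O(unfreeze_account).
The contrapositive of premise 5 (O(anonymize_manifest ⊃ ~unfreeze_account)) is O(unfreeze_account ⊃ ~anonymize_manifest), and O(unfreeze_account) is already established, so O(~anonymize_manifest).
Premise 8, O(quarantine_host ⊃ anonymize_manifest), contraposes to O(~anonymize_manifest ⊃ ~quarantine_host); with O(~anonymize_manifest) we get O(~quarantine_host).
The contrapositive of premise 7 (O(archive_log ⊃ quarantine_host)) is O(~quarantine_host ⊃ ~archive_log), and O(~quarantine_host) is already established, so O(~archive_log).
Premise 3, O(~release_detainee ⊃ archive_log), contraposes to O(~archive_log ⊃ release_detainee); with O(~archive_log) we get O(release_detainee).
So O(release_detainee) holds — release_detainee is obligatory. None of the other listed options is made obligatory by any chain of premises.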